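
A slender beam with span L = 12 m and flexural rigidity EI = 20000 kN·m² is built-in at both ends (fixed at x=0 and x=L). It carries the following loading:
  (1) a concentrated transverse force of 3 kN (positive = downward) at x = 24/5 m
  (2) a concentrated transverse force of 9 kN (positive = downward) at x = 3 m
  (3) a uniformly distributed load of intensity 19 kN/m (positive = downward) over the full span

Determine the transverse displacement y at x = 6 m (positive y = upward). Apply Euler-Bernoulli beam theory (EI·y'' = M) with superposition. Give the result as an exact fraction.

Load 1 — point force P=3 kN at a=24/5 m (b=L-a=36/5):
  y_1 = -Pa²(L-x)²(3bL-(3b+a)(L-x))/(6L³EI)  [x>a] = -3·(24/5)²·(12-6)²·(3·(36/5)·12-(3·(36/5)+(24/5))·(12-6))/(6·12³·20000) = -189/156250 m
Load 2 — point force P=9 kN at a=3 m (b=L-a=9):
  y_2 = -Pa²(L-x)²(3bL-(3b+a)(L-x))/(6L³EI)  [x>a] = -9·3²·(12-6)²·(3·9·12-(3·9+3)·(12-6))/(6·12³·20000) = -81/40000 m
Load 3 — uniform load w=19 kN/m over full span:
  y_3 = -wx²(L-x)²/(24EI) = -19·6²·(12-6)²/(24·20000) = -513/10000 m
Superposition: y = Σ y_i = -272673/5000000 m ≈ -0.054535 m

y(6) = -272673/5000000 m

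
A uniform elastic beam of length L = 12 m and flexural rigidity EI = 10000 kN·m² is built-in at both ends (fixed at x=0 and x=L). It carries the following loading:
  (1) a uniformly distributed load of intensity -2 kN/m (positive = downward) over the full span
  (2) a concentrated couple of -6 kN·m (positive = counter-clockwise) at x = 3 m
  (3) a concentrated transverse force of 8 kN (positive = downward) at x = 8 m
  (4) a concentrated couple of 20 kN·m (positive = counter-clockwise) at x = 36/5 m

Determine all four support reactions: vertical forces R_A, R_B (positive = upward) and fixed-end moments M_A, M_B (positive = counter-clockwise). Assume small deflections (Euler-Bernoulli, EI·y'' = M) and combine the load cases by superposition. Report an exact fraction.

Load 1 — uniform load w=-2 kN/m over full span:
  R_A = wL/2 = (-2)·12/2 = -12 kN
  M_A = wL²/12 = (-2)·12²/12 = -24 kN·m
  R_B = wL/2 = (-2)·12/2 = -12 kN
  M_B = -wL²/12 = -(-2)·12²/12 = 24 kN·m
Load 2 — applied couple M₀=-6 kN·m at a=3 m (b=L-a=9):
  R_A = 6M₀ab/L³ = 6·(-6)·3·9/12³ = -9/16 kN
  M_A = M₀b(2a-b)/L² = (-6)·9·(2·3-9)/12² = 9/8 kN·m
  R_B = -6M₀ab/L³ = -6·(-6)·3·9/12³ = 9/16 kN
  M_B = M₀a(2b-a)/L² = (-6)·3·(2·9-3)/12² = -15/8 kN·m
Load 3 — point force P=8 kN at a=8 m (b=L-a=4):
  R_A = Pb²(3a+b)/L³ = 8·4²·(3·8+4)/12³ = 56/27 kN
  M_A = Pab²/L² = 8·8·4²/12² = 64/9 kN·m
  R_B = Pa²(a+3b)/L³ = 8·8²·(8+3·4)/12³ = 160/27 kN
  M_B = -Pa²b/L² = -8·8²·4/12² = -128/9 kN·m
Load 4 — applied couple M₀=20 kN·m at a=36/5 m (b=L-a=24/5):
  R_A = 6M₀ab/L³ = 6·20·(36/5)·(24/5)/12³ = 12/5 kN
  M_A = M₀b(2a-b)/L² = 20·(24/5)·(2·(36/5)-(24/5))/12² = 32/5 kN·m
  R_B = -6M₀ab/L³ = -6·20·(36/5)·(24/5)/12³ = -12/5 kN
  M_B = M₀a(2b-a)/L² = 20·(36/5)·(2·(24/5)-(36/5))/12² = 12/5 kN·m
Superposition: R_A = -17471/2160 kN, M_A = -3371/360 kN·m, R_B = -17089/2160 kN, M_B = 3709/360 kN·m

R_A = -17471/2160 kN, M_A = -3371/360 kN·m, R_B = -17089/2160 kN, M_B = 3709/360 kN·m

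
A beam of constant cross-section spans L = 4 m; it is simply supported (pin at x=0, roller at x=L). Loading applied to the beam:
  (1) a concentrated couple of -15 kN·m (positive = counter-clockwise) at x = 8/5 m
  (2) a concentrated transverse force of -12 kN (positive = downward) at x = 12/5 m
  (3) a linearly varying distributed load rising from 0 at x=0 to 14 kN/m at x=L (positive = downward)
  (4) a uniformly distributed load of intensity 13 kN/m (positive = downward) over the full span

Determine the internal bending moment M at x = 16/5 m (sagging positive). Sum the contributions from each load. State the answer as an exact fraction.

Load 1 — applied couple M₀=-15 kN·m at a=8/5 m (b=L-a=12/5):
  M_1 = M₀x/L - M₀  [x>a] = (-15)·(16/5)/4 - (-15) = 3 kN·m
Load 2 — point force P=-12 kN at a=12/5 m (b=L-a=8/5):
  M_2 = Pa(L-x)/L  [x>a] = (-12)·(12/5)·(4-(16/5))/4 = -144/25 kN·m
Load 3 — triangular load w₀=14 kN/m (0→w₀ over full span):
  M_3 = w₀Lx/6 - w₀x³/(6L) = 14·4·(16/5)/6 - 14·(16/5)³/(6·4) = 1344/125 kN·m
Load 4 — uniform load w=13 kN/m over full span:
  M_4 = wx(L-x)/2 = 13·(16/5)·(4-(16/5))/2 = 416/25 kN·m
Superposition: M = Σ M_i = 3079/125 kN·m ≈ 24.632000 kN·m

M(16/5) = 3079/125 kN·m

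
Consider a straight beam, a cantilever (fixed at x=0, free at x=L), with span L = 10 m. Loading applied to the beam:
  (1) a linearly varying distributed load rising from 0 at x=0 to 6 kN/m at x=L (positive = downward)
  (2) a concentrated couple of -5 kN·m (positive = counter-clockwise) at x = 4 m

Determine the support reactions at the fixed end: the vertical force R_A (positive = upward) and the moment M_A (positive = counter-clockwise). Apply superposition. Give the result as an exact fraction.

R_A = 30 kN, M_A = 205 kN·m

Load 1 — triangular load w₀=6 kN/m (0→w₀ over full span):
  R_A = w₀L/2 = 6·10/2 = 30 kN
  M_A = w₀L²/3 = 6·10²/3 = 200 kN·m
Load 2 — applied couple M₀=-5 kN·m at a=4 m (b=L-a=6):
  R_A = 0 kN
  M_A = -M₀ = -(-5) = 5 kN·m
Superposition: R_A = 30 kN, M_A = 205 kN·m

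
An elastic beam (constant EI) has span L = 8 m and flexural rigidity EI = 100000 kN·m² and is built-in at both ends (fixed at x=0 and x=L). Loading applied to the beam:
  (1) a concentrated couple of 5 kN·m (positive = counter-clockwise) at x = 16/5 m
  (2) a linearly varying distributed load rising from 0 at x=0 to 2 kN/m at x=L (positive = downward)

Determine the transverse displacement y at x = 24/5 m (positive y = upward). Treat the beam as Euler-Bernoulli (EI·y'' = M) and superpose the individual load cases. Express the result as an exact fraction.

y(24/5) = -3392/48828125 m

Load 1 — applied couple M₀=5 kN·m at a=16/5 m (b=L-a=24/5):
  y_1 = (R_Ax³/6 - M_Ax²/2 - M₀(x-a)²/2)/EI  [x>a] with R_A=9/10, M_A=3/5 = ((9/10)·(24/5)³/6 - (3/5)·(24/5)²/2 - 5·((24/5)-(16/5))²/2)/100000 = 64/1953125 m
Load 2 — triangular load w₀=2 kN/m (0→w₀ over full span):
  y_2 = -w₀x²(L-x)²(x+2L)/(120LEI) = -2·(24/5)²·(8-(24/5))²·((24/5)+2·8)/(120·8·100000) = -4992/48828125 m
Superposition: y = Σ y_i = -3392/48828125 m ≈ -0.000069 m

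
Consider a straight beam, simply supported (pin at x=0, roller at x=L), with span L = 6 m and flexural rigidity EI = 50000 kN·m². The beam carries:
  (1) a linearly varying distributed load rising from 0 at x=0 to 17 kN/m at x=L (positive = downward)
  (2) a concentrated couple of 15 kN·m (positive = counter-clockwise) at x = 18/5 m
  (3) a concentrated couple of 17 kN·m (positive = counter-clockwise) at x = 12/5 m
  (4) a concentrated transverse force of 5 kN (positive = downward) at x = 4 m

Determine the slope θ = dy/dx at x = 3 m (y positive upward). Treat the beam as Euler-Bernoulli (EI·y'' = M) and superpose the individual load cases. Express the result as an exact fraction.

θ(3) = 5431/180000000 rad

Load 1 — triangular load w₀=17 kN/m (0→w₀ over full span):
  θ_1 = -w₀(7L⁴-30L²x²+15x⁴)/(360LEI) = -17·(7·6⁴-30·6²·3²+15·3⁴)/(360·6·50000) = -357/4000000 rad
Load 2 — applied couple M₀=15 kN·m at a=18/5 m (b=L-a=12/5):
  θ_2 = (M₀x²/(2L)+C₁)/EI  [x≤a] with C₁=M₀(3b²-L²)/(6L)=-39/5 = (15·3²/(2·6)+(-39/5))/50000 = 69/1000000 rad
Load 3 — applied couple M₀=17 kN·m at a=12/5 m (b=L-a=18/5):
  θ_3 = (M₀x²/(2L)-M₀(x-a)+C₁)/EI  [x>a] with C₁=M₀(3b²-L²)/(6L)=34/25 = (17·3²/(2·6)-17·(3-(12/5))+(34/25))/50000 = 391/5000000 rad
Load 4 — point force P=5 kN at a=4 m (b=L-a=2):
  θ_4 = -Pb(L²-b²-3x²)/(6LEI)  [x≤a] = -5·2·(6²-2²-3·3²)/(6·6·50000) = -1/36000 rad
Superposition: θ = Σ θ_i = 5431/180000000 rad ≈ 0.000030 rad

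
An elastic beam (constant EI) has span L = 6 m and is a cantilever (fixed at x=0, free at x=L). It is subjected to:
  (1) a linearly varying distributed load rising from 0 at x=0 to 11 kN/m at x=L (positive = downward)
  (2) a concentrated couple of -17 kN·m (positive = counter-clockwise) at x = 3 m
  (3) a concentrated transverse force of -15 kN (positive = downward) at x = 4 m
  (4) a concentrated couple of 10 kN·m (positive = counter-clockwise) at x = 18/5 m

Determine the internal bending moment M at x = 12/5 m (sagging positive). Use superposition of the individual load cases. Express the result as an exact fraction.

Load 1 — triangular load w₀=11 kN/m (0→w₀ over full span):
  M_1 = w₀Lx/2 - w₀L²/3 - w₀x³/(6L) = 11·6·(12/5)/2 - 11·6²/3 - 11·(12/5)³/(6·6) = -7128/125 kN·m
Load 2 — applied couple M₀=-17 kN·m at a=3 m (b=L-a=3):
  M_2 = M₀  [x≤a] = (-17) = -17 kN·m
Load 3 — point force P=-15 kN at a=4 m (b=L-a=2):
  M_3 = -P(a-x)  [x≤a] = -(-15)·(4-(12/5)) = 24 kN·m
Load 4 — applied couple M₀=10 kN·m at a=18/5 m (b=L-a=12/5):
  M_4 = M₀  [x≤a] = 10 = 10 kN·m
Superposition: M = Σ M_i = -5003/125 kN·m ≈ -40.024000 kN·m

M(12/5) = -5003/125 kN·m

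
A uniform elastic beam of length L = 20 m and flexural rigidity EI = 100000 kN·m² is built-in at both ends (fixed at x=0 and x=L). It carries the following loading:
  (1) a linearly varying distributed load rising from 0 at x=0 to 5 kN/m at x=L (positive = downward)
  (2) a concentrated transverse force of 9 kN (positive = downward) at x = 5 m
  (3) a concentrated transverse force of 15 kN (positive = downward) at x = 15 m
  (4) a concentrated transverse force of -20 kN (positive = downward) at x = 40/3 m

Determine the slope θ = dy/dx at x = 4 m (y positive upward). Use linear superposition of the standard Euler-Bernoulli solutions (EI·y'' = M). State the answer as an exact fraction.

θ(4) = -2029/1350000 rad

Load 1 — triangular load w₀=5 kN/m (0→w₀ over full span):
  θ_1 = -w₀(2x(L-x)(L-2x)(x+2L)+x²(L-x)²)/(120LEI) = -5·(2·4·(20-4)·(20-2·4)·(4+2·20)+4²·(20-4)²)/(120·20·100000) = -14/9375 rad
Load 2 — point force P=9 kN at a=5 m (b=L-a=15):
  θ_2 = -Pb²x(2aL-(3a+b)x)/(2L³EI)  [x≤a] = -9·15²·4·(2·5·20-(3·5+15)·4)/(2·20³·100000) = -81/200000 rad
Load 3 — point force P=15 kN at a=15 m (b=L-a=5):
  θ_3 = -Pb²x(2aL-(3a+b)x)/(2L³EI)  [x≤a] = -15·5²·4·(2·15·20-(3·15+5)·4)/(2·20³·100000) = -3/8000 rad
Load 4 — point force P=-20 kN at a=40/3 m (b=L-a=20/3):
  θ_4 = -Pb²x(2aL-(3a+b)x)/(2L³EI)  [x≤a] = -(-20)·(20/3)²·4·(2·(40/3)·20-(3·(40/3)+(20/3))·4)/(2·20³·100000) = 13/16875 rad
Superposition: θ = Σ θ_i = -2029/1350000 rad ≈ -0.001503 rad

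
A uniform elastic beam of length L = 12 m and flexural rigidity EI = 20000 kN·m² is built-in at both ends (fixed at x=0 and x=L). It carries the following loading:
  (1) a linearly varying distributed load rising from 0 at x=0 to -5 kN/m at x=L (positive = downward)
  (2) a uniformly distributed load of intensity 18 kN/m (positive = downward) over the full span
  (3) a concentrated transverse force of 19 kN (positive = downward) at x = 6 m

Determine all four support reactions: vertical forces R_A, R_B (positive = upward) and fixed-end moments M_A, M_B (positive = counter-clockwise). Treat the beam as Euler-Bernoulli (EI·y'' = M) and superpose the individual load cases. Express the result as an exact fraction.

R_A = 217/2 kN, M_A = 441/2 kN·m, R_B = 193/2 kN, M_B = -417/2 kN·m

Load 1 — triangular load w₀=-5 kN/m (0→w₀ over full span):
  R_A = 3w₀L/20 = 3·(-5)·12/20 = -9 kN
  M_A = w₀L²/30 = (-5)·12²/30 = -24 kN·m
  R_B = 7w₀L/20 = 7·(-5)·12/20 = -21 kN
  M_B = -w₀L²/20 = -(-5)·12²/20 = 36 kN·m
Load 2 — uniform load w=18 kN/m over full span:
  R_A = wL/2 = 18·12/2 = 108 kN
  M_A = wL²/12 = 18·12²/12 = 216 kN·m
  R_B = wL/2 = 18·12/2 = 108 kN
  M_B = -wL²/12 = -18·12²/12 = -216 kN·m
Load 3 — point force P=19 kN at a=6 m (b=L-a=6):
  R_A = Pb²(3a+b)/L³ = 19·6²·(3·6+6)/12³ = 19/2 kN
  M_A = Pab²/L² = 19·6·6²/12² = 57/2 kN·m
  R_B = Pa²(a+3b)/L³ = 19·6²·(6+3·6)/12³ = 19/2 kN
  M_B = -Pa²b/L² = -19·6²·6/12² = -57/2 kN·m
Superposition: R_A = 217/2 kN, M_A = 441/2 kN·m, R_B = 193/2 kN, M_B = -417/2 kN·m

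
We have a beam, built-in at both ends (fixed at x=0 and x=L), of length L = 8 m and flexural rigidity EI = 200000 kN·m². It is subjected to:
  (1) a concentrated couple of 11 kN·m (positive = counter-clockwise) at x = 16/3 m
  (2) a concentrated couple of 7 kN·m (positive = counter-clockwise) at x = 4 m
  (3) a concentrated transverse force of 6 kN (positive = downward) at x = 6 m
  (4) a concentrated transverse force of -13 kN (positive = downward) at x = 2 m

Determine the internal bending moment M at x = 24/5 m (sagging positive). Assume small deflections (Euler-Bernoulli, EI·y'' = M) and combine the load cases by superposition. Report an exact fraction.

M(24/5) = 397/120 kN·m

Load 1 — applied couple M₀=11 kN·m at a=16/3 m (b=L-a=8/3):
  M_1 = R_Ax - M_A  [x≤a] with R_A=11/6, M_A=11/3 = (11/6)·(24/5) - (11/3) = 77/15 kN·m
Load 2 — applied couple M₀=7 kN·m at a=4 m (b=L-a=4):
  M_2 = R_Ax - M_A - M₀  [x>a] with R_A=21/16, M_A=7/4 = (21/16)·(24/5) - (7/4) - 7 = -49/20 kN·m
Load 3 — point force P=6 kN at a=6 m (b=L-a=2):
  M_3 = Pb²(3a+b)x/L³ - Pab²/L²  [x≤a] = 6·2²·(3·6+2)·(24/5)/8³ - 6·6·2²/8² = 9/4 kN·m
Load 4 — point force P=-13 kN at a=2 m (b=L-a=6):
  M_4 = Pa²(a+3b)(L-x)/L³ - Pa²b/L²  [x>a] = (-13)·2²·(2+3·6)·(8-(24/5))/8³ - (-13)·2²·6/8² = -13/8 kN·m
Superposition: M = Σ M_i = 397/120 kN·m ≈ 3.308333 kN·m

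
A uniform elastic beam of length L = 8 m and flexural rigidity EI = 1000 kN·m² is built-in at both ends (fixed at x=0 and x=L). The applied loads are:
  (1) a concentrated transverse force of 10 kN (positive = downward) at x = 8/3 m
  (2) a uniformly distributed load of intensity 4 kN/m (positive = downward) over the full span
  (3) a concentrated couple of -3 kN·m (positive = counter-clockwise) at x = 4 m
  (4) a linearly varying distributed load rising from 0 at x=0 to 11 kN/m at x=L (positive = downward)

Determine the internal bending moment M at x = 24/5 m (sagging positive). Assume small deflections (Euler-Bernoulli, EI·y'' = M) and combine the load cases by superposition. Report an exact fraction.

M(24/5) = 369311/13500 kN·m

Load 1 — point force P=10 kN at a=8/3 m (b=L-a=16/3):
  M_1 = Pa²(a+3b)(L-x)/L³ - Pa²b/L²  [x>a] = 10·(8/3)²·((8/3)+3·(16/3))·(8-(24/5))/8³ - 10·(8/3)²·(16/3)/8² = 64/27 kN·m
Load 2 — uniform load w=4 kN/m over full span:
  M_2 = wLx/2 - wL²/12 - wx²/2 = 4·8·(24/5)/2 - 4·8²/12 - 4·(24/5)²/2 = 704/75 kN·m
Load 3 — applied couple M₀=-3 kN·m at a=4 m (b=L-a=4):
  M_3 = R_Ax - M_A - M₀  [x>a] with R_A=-9/16, M_A=-3/4 = (-9/16)·(24/5) - (-3/4) - (-3) = 21/20 kN·m
Load 4 — triangular load w₀=11 kN/m (0→w₀ over full span):
  M_4 = 3w₀Lx/20 - w₀L²/30 - w₀x³/(6L) = 3·11·8·(24/5)/20 - 11·8²/30 - 11·(24/5)³/(6·8) = 5456/375 kN·m
Superposition: M = Σ M_i = 369311/13500 kN·m ≈ 27.356370 kN·m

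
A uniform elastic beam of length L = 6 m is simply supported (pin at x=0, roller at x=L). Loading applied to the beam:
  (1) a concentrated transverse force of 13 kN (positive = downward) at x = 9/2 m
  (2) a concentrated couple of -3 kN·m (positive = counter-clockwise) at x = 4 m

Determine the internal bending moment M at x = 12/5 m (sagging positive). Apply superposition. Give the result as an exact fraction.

Load 1 — point force P=13 kN at a=9/2 m (b=L-a=3/2):
  M_1 = Pbx/L  [x≤a] = 13·(3/2)·(12/5)/6 = 39/5 kN·m
Load 2 — applied couple M₀=-3 kN·m at a=4 m (b=L-a=2):
  M_2 = M₀x/L  [x≤a] = (-3)·(12/5)/6 = -6/5 kN·m
Superposition: M = Σ M_i = 33/5 kN·m ≈ 6.600000 kN·m

M(12/5) = 33/5 kN·m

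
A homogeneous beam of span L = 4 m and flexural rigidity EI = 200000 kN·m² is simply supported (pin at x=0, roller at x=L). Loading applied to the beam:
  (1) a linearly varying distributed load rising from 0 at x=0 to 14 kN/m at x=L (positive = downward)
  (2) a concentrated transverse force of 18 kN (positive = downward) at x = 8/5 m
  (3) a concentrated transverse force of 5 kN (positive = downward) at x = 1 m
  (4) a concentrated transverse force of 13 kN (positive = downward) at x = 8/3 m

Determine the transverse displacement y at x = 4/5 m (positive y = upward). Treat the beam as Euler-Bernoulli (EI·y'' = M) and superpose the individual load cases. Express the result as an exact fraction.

Load 1 — triangular load w₀=14 kN/m (0→w₀ over full span):
  y_1 = -w₀x(7L⁴-10L²x²+3x⁴)/(360LEI) = -14·(4/5)·(7·4⁴-10·4²·(4/5)²+3·(4/5)⁴)/(360·4·200000) = -9632/146484375 m
Load 2 — point force P=18 kN at a=8/5 m (b=L-a=12/5):
  y_2 = -Pbx(L²-b²-x²)/(6LEI)  [x≤a] = -18·(12/5)·(4/5)·(4²-(12/5)²-(4/5)²)/(6·4·200000) = -27/390625 m
Load 3 — point force P=5 kN at a=1 m (b=L-a=3):
  y_3 = -Pbx(L²-b²-x²)/(6LEI)  [x≤a] = -5·3·(4/5)·(4²-3²-(4/5)²)/(6·4·200000) = -159/10000000 m
Load 4 — point force P=13 kN at a=8/3 m (b=L-a=4/3):
  y_4 = -Pbx(L²-b²-x²)/(6LEI)  [x≤a] = -13·(4/3)·(4/5)·(4²-(4/3)²-(4/5)²)/(6·4·200000) = -2483/63281250 m
Superposition: y = Σ y_i = -96193567/506250000000 m ≈ -0.000190 m

y(4/5) = -96193567/506250000000 m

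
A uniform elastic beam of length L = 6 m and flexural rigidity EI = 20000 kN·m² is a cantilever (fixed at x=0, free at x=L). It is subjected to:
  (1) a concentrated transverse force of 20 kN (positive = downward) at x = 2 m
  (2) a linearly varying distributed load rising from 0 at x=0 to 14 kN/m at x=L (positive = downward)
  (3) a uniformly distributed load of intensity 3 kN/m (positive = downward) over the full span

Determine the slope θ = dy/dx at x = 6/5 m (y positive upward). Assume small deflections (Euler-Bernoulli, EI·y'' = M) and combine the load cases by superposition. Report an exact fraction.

θ(6/5) = -80583/6250000 rad

Load 1 — point force P=20 kN at a=2 m (b=L-a=4):
  θ_1 = -Px(2a-x)/(2EI)  [x≤a] = -20·(6/5)·(2·2-(6/5))/(2·20000) = -21/12500 rad
Load 2 — triangular load w₀=14 kN/m (0→w₀ over full span):
  θ_2 = (w₀Lx²/4-w₀L²x/3-w₀x⁴/(24L))/EI = (14·6·(6/5)²/4-14·6²·(6/5)/3-14·(6/5)⁴/(24·6))/20000 = -53613/6250000 rad
Load 3 — uniform load w=3 kN/m over full span:
  θ_3 = -wx(x²-3Lx+3L²)/(6EI) = -3·(6/5)·((6/5)²-3·6·(6/5)+3·6²)/(6·20000) = -1647/625000 rad
Superposition: θ = Σ θ_i = -80583/6250000 rad ≈ -0.012893 rad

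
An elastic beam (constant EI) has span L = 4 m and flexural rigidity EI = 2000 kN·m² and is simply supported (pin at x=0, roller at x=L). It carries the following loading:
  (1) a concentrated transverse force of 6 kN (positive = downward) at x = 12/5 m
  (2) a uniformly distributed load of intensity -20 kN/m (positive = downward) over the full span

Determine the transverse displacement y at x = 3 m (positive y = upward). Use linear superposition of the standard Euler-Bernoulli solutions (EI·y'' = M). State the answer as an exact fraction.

Load 1 — point force P=6 kN at a=12/5 m (b=L-a=8/5):
  y_1 = -Pa(L-x)(2Lx-a²-x²)/(6LEI)  [x>a] = -6·(12/5)·(4-3)·(2·4·3-(12/5)²-3²)/(6·4·2000) = -693/250000 m
Load 2 — uniform load w=-20 kN/m over full span:
  y_2 = -wx(L³-2Lx²+x³)/(24EI) = -(-20)·3·(4³-2·4·3²+3³)/(24·2000) = 19/800 m
Superposition: y = Σ y_i = 10489/500000 m ≈ 0.020978 m

y(3) = 10489/500000 m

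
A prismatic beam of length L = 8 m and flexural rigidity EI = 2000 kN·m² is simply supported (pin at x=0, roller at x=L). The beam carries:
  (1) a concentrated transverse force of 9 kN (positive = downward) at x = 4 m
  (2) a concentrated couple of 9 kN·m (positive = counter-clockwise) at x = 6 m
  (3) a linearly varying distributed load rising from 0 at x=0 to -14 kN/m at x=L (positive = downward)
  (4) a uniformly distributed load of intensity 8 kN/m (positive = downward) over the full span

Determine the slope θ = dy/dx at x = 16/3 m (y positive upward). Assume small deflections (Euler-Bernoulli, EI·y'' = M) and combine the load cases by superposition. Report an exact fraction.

θ(16/3) = 200791/9720000 rad

Load 1 — point force P=9 kN at a=4 m (b=L-a=4):
  θ_1 = -Pa(2L²-6Lx+3x²+a²)/(6LEI)  [x>a] = -9·4·(2·8²-6·8·(16/3)+3·(16/3)²+4²)/(6·8·2000) = 1/100 rad
Load 2 — applied couple M₀=9 kN·m at a=6 m (b=L-a=2):
  θ_2 = (M₀x²/(2L)+C₁)/EI  [x≤a] with C₁=M₀(3b²-L²)/(6L)=-39/4 = (9·(16/3)²/(2·8)+(-39/4))/2000 = 1/320 rad
Load 3 — triangular load w₀=-14 kN/m (0→w₀ over full span):
  θ_3 = -w₀(7L⁴-30L²x²+15x⁴)/(360LEI) = -(-14)·(7·8⁴-30·8²·(16/3)²+15·(16/3)⁴)/(360·8·2000) = -5096/151875 rad
Load 4 — uniform load w=8 kN/m over full span:
  θ_4 = -w(L³-6Lx²+4x³)/(24EI) = -8·(8³-6·8·(16/3)²+4·(16/3)³)/(24·2000) = 416/10125 rad
Superposition: θ = Σ θ_i = 200791/9720000 rad ≈ 0.020658 rad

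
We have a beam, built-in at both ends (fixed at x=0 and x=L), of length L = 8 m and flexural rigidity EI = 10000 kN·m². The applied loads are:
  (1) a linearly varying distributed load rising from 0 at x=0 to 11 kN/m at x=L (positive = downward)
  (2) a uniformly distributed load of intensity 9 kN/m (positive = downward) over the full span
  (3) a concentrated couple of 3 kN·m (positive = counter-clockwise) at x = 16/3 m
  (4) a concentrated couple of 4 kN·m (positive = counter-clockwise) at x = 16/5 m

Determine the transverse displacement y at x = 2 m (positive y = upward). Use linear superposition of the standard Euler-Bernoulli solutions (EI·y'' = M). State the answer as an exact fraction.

Load 1 — triangular load w₀=11 kN/m (0→w₀ over full span):
  y_1 = -w₀x²(L-x)²(x+2L)/(120LEI) = -11·2²·(8-2)²·(2+2·8)/(120·8·10000) = -297/100000 m
Load 2 — uniform load w=9 kN/m over full span:
  y_2 = -wx²(L-x)²/(24EI) = -9·2²·(8-2)²/(24·10000) = -27/5000 m
Load 3 — applied couple M₀=3 kN·m at a=16/3 m (b=L-a=8/3):
  y_3 = (R_Ax³/6 - M_Ax²/2)/EI  [x≤a] with R_A=1/2, M_A=1 = ((1/2)·2³/6 - 1·2²/2)/10000 = -1/7500 m
Load 4 — applied couple M₀=4 kN·m at a=16/5 m (b=L-a=24/5):
  y_4 = (R_Ax³/6 - M_Ax²/2)/EI  [x≤a] with R_A=18/25, M_A=12/25 = ((18/25)·2³/6 - (12/25)·2²/2)/10000 = 0 m
Superposition: y = Σ y_i = -2551/300000 m ≈ -0.008503 m

y(2) = -2551/300000 m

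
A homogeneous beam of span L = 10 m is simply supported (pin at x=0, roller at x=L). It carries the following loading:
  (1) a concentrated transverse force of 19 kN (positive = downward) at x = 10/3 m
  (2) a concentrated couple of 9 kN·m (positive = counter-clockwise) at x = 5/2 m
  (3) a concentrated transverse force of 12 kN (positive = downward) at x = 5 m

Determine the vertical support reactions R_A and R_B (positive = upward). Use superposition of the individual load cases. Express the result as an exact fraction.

R_A = 587/30 kN, R_B = 343/30 kN

Load 1 — point force P=19 kN at a=10/3 m (b=L-a=20/3):
  R_A = Pb/L = 19·(20/3)/10 = 38/3 kN
  R_B = Pa/L = 19·(10/3)/10 = 19/3 kN
Load 2 — applied couple M₀=9 kN·m at a=5/2 m (b=L-a=15/2):
  R_A = M₀/L = 9/10 kN
  R_B = -M₀/L = -9/10 kN
Load 3 — point force P=12 kN at a=5 m (b=L-a=5):
  R_A = Pb/L = 12·5/10 = 6 kN
  R_B = Pa/L = 12·5/10 = 6 kN
Superposition: R_A = 587/30 kN, R_B = 343/30 kN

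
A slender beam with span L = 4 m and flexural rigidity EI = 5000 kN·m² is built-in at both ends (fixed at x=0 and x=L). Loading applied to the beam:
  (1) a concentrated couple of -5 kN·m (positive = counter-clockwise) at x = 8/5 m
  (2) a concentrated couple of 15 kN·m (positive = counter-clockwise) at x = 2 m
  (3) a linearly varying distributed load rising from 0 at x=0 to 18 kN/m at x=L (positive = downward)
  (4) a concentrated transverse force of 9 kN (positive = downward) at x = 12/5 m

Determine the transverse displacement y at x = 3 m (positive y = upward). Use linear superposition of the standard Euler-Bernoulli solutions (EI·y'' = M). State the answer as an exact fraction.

Load 1 — applied couple M₀=-5 kN·m at a=8/5 m (b=L-a=12/5):
  y_1 = (R_Ax³/6 - M_Ax²/2 - M₀(x-a)²/2)/EI  [x>a] with R_A=-9/5, M_A=-3/5 = ((-9/5)·3³/6 - (-3/5)·3²/2 - (-5)·(3-(8/5))²/2)/5000 = -1/10000 m
Load 2 — applied couple M₀=15 kN·m at a=2 m (b=L-a=2):
  y_2 = (R_Ax³/6 - M_Ax²/2 - M₀(x-a)²/2)/EI  [x>a] with R_A=45/8, M_A=15/4 = ((45/8)·3³/6 - (15/4)·3²/2 - 15·(3-2)²/2)/5000 = 3/16000 m
Load 3 — triangular load w₀=18 kN/m (0→w₀ over full span):
  y_3 = -w₀x²(L-x)²(x+2L)/(120LEI) = -18·3²·(4-3)²·(3+2·4)/(120·4·5000) = -297/400000 m
Load 4 — point force P=9 kN at a=12/5 m (b=L-a=8/5):
  y_4 = -Pa²(L-x)²(3bL-(3b+a)(L-x))/(6L³EI)  [x>a] = -9·(12/5)²·(4-3)²·(3·(8/5)·4-(3·(8/5)+(12/5))·(4-3))/(6·4³·5000) = -81/250000 m
Superposition: y = Σ y_i = -979/1000000 m ≈ -0.000979 m

y(3) = -979/1000000 m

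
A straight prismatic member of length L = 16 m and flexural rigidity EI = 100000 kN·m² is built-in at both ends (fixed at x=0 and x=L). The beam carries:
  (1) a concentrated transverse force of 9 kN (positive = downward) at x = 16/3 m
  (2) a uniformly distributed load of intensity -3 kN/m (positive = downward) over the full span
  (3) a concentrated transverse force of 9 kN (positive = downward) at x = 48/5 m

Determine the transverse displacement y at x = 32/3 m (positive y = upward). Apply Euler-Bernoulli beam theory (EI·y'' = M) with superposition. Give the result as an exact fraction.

Load 1 — point force P=9 kN at a=16/3 m (b=L-a=32/3):
  y_1 = -Pa²(L-x)²(3bL-(3b+a)(L-x))/(6L³EI)  [x>a] = -9·(16/3)²·(16-(32/3))²·(3·(32/3)·16-(3·(32/3)+(16/3))·(16-(32/3)))/(6·16³·100000) = -704/759375 m
Load 2 — uniform load w=-3 kN/m over full span:
  y_2 = -wx²(L-x)²/(24EI) = -(-3)·(32/3)²·(16-(32/3))²/(24·100000) = 1024/253125 m
Load 3 — point force P=9 kN at a=48/5 m (b=L-a=32/5):
  y_3 = -Pa²(L-x)²(3bL-(3b+a)(L-x))/(6L³EI)  [x>a] = -9·(48/5)²·(16-(32/3))²·(3·(32/5)·16-(3·(32/5)+(48/5))·(16-(32/3)))/(6·16³·100000) = -576/390625 m
Superposition: y = Σ y_i = 156032/94921875 m ≈ 0.001644 m

y(32/3) = 156032/94921875 m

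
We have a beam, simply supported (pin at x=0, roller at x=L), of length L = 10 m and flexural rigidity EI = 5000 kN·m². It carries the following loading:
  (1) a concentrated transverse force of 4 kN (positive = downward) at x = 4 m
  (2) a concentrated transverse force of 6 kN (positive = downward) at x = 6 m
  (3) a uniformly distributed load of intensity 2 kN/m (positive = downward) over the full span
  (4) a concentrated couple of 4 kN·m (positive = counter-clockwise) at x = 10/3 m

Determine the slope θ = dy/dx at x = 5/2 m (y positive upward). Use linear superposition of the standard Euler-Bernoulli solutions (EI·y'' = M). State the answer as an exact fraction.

Load 1 — point force P=4 kN at a=4 m (b=L-a=6):
  θ_1 = -Pb(L²-b²-3x²)/(6LEI)  [x≤a] = -4·6·(10²-6²-3·(5/2)²)/(6·10·5000) = -181/50000 rad
Load 2 — point force P=6 kN at a=6 m (b=L-a=4):
  θ_2 = -Pb(L²-b²-3x²)/(6LEI)  [x≤a] = -6·4·(10²-4²-3·(5/2)²)/(6·10·5000) = -261/50000 rad
Load 3 — uniform load w=2 kN/m over full span:
  θ_3 = -w(L³-6Lx²+4x³)/(24EI) = -2·(10³-6·10·(5/2)²+4·(5/2)³)/(24·5000) = -11/960 rad
Load 4 — applied couple M₀=4 kN·m at a=10/3 m (b=L-a=20/3):
  θ_4 = (M₀x²/(2L)+C₁)/EI  [x≤a] with C₁=M₀(3b²-L²)/(6L)=20/9 = (4·(5/2)²/(2·10)+(20/9))/5000 = 1/1440 rad
Superposition: θ = Σ θ_i = -35287/1800000 rad ≈ -0.019604 rad

θ(5/2) = -35287/1800000 rad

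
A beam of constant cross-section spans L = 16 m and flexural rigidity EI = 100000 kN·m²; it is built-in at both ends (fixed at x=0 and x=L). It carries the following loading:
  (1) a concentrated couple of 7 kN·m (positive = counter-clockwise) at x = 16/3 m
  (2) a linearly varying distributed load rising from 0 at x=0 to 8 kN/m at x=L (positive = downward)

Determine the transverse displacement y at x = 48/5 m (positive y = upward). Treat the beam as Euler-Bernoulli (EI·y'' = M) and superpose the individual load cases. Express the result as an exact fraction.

y(48/5) = -2777392/439453125 m

Load 1 — applied couple M₀=7 kN·m at a=16/3 m (b=L-a=32/3):
  y_1 = (R_Ax³/6 - M_Ax²/2 - M₀(x-a)²/2)/EI  [x>a] with R_A=7/12, M_A=0 = ((7/12)·(48/5)³/6 - 0·(48/5)²/2 - 7·((48/5)-(16/3))²/2)/100000 = 784/3515625 m
Load 2 — triangular load w₀=8 kN/m (0→w₀ over full span):
  y_2 = -w₀x²(L-x)²(x+2L)/(120LEI) = -8·(48/5)²·(16-(48/5))²·((48/5)+2·16)/(120·16·100000) = -319488/48828125 m
Superposition: y = Σ y_i = -2777392/439453125 m ≈ -0.006320 m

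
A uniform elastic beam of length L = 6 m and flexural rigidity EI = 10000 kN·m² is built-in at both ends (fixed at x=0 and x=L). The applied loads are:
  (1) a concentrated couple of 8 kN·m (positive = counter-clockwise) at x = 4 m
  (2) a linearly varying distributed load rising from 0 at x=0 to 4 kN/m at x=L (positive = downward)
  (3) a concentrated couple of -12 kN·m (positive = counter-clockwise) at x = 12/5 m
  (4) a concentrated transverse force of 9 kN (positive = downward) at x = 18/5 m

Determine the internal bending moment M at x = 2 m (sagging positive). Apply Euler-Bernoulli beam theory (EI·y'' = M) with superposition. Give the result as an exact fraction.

M(2) = -96/125 kN·m

Load 1 — applied couple M₀=8 kN·m at a=4 m (b=L-a=2):
  M_1 = R_Ax - M_A  [x≤a] with R_A=16/9, M_A=8/3 = (16/9)·2 - (8/3) = 8/9 kN·m
Load 2 — triangular load w₀=4 kN/m (0→w₀ over full span):
  M_2 = 3w₀Lx/20 - w₀L²/30 - w₀x³/(6L) = 3·4·6·2/20 - 4·6²/30 - 4·2³/(6·6) = 68/45 kN·m
Load 3 — applied couple M₀=-12 kN·m at a=12/5 m (b=L-a=18/5):
  M_3 = R_Ax - M_A  [x≤a] with R_A=-72/25, M_A=-36/25 = (-72/25)·2 - (-36/25) = -108/25 kN·m
Load 4 — point force P=9 kN at a=18/5 m (b=L-a=12/5):
  M_4 = Pb²(3a+b)x/L³ - Pab²/L²  [x≤a] = 9·(12/5)²·(3·(18/5)+(12/5))·2/6³ - 9·(18/5)·(12/5)²/6² = 144/125 kN·m
Superposition: M = Σ M_i = -96/125 kN·m ≈ -0.768000 kN·m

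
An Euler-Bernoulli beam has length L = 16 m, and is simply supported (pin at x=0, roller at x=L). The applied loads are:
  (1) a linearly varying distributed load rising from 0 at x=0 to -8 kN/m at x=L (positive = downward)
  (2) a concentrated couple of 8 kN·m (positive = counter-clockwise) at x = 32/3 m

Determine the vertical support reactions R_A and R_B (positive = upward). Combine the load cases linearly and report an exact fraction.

Load 1 — triangular load w₀=-8 kN/m (0→w₀ over full span):
  R_A = w₀L/6 = (-8)·16/6 = -64/3 kN
  R_B = w₀L/3 = (-8)·16/3 = -128/3 kN
Load 2 — applied couple M₀=8 kN·m at a=32/3 m (b=L-a=16/3):
  R_A = M₀/L = 8/16 = 1/2 kN
  R_B = -M₀/L = -8/16 = -1/2 kN
Superposition: R_A = -125/6 kN, R_B = -259/6 kN

R_A = -125/6 kN, R_B = -259/6 kN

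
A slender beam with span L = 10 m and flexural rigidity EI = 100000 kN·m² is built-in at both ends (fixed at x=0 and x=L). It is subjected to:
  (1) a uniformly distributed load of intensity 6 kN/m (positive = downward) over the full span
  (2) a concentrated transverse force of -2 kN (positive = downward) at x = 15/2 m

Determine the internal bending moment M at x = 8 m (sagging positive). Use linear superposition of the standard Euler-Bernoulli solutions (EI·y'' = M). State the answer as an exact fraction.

Load 1 — uniform load w=6 kN/m over full span:
  M_1 = wLx/2 - wL²/12 - wx²/2 = 6·10·8/2 - 6·10²/12 - 6·8²/2 = -2 kN·m
Load 2 — point force P=-2 kN at a=15/2 m (b=L-a=5/2):
  M_2 = Pa²(a+3b)(L-x)/L³ - Pa²b/L²  [x>a] = (-2)·(15/2)²·((15/2)+3·(5/2))·(10-8)/10³ - (-2)·(15/2)²·(5/2)/10² = -9/16 kN·m
Superposition: M = Σ M_i = -41/16 kN·m ≈ -2.562500 kN·m

M(8) = -41/16 kN·m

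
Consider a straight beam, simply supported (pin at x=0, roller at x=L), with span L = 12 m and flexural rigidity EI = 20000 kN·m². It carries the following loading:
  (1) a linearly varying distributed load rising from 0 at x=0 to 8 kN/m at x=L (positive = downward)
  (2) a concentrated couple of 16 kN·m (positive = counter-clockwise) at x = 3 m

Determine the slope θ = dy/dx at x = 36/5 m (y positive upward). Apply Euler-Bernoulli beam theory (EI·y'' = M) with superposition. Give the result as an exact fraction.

θ(36/5) = 18947/6250000 rad

Load 1 — triangular load w₀=8 kN/m (0→w₀ over full span):
  θ_1 = -w₀(7L⁴-30L²x²+15x⁴)/(360LEI) = -8·(7·12⁴-30·12²·(36/5)²+15·(36/5)⁴)/(360·12·20000) = 1392/390625 rad
Load 2 — applied couple M₀=16 kN·m at a=3 m (b=L-a=9):
  θ_2 = (M₀x²/(2L)-M₀(x-a)+C₁)/EI  [x>a] with C₁=M₀(3b²-L²)/(6L)=22 = (16·(36/5)²/(2·12)-16·((36/5)-3)+22)/20000 = -133/250000 rad
Superposition: θ = Σ θ_i = 18947/6250000 rad ≈ 0.003032 rad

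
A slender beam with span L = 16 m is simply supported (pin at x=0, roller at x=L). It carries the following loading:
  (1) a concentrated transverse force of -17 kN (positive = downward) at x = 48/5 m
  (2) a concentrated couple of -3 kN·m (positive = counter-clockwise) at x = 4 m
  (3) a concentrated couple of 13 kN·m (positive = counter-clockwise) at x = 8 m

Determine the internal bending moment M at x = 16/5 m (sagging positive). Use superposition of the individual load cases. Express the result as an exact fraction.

Load 1 — point force P=-17 kN at a=48/5 m (b=L-a=32/5):
  M_1 = Pbx/L  [x≤a] = (-17)·(32/5)·(16/5)/16 = -544/25 kN·m
Load 2 — applied couple M₀=-3 kN·m at a=4 m (b=L-a=12):
  M_2 = M₀x/L  [x≤a] = (-3)·(16/5)/16 = -3/5 kN·m
Load 3 — applied couple M₀=13 kN·m at a=8 m (b=L-a=8):
  M_3 = M₀x/L  [x≤a] = 13·(16/5)/16 = 13/5 kN·m
Superposition: M = Σ M_i = -494/25 kN·m ≈ -19.760000 kN·m

M(16/5) = -494/25 kN·m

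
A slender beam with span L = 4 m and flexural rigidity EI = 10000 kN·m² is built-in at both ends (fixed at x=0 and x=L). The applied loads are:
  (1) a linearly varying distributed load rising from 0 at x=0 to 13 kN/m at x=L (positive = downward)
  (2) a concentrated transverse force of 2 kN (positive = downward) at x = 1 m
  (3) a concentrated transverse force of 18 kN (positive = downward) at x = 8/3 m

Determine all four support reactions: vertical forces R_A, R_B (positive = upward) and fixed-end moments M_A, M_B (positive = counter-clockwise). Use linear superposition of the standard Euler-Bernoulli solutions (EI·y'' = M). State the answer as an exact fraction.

R_A = 3397/240 kN, M_A = 1607/120 kN·m, R_B = 7643/240 kN, M_B = -2573/120 kN·m

Load 1 — triangular load w₀=13 kN/m (0→w₀ over full span):
  R_A = 3w₀L/20 = 3·13·4/20 = 39/5 kN
  M_A = w₀L²/30 = 13·4²/30 = 104/15 kN·m
  R_B = 7w₀L/20 = 7·13·4/20 = 91/5 kN
  M_B = -w₀L²/20 = -13·4²/20 = -52/5 kN·m
Load 2 — point force P=2 kN at a=1 m (b=L-a=3):
  R_A = Pb²(3a+b)/L³ = 2·3²·(3·1+3)/4³ = 27/16 kN
  M_A = Pab²/L² = 2·1·3²/4² = 9/8 kN·m
  R_B = Pa²(a+3b)/L³ = 2·1²·(1+3·3)/4³ = 5/16 kN
  M_B = -Pa²b/L² = -2·1²·3/4² = -3/8 kN·m
Load 3 — point force P=18 kN at a=8/3 m (b=L-a=4/3):
  R_A = Pb²(3a+b)/L³ = 18·(4/3)²·(3·(8/3)+(4/3))/4³ = 14/3 kN
  M_A = Pab²/L² = 18·(8/3)·(4/3)²/4² = 16/3 kN·m
  R_B = Pa²(a+3b)/L³ = 18·(8/3)²·((8/3)+3·(4/3))/4³ = 40/3 kN
  M_B = -Pa²b/L² = -18·(8/3)²·(4/3)/4² = -32/3 kN·m
Superposition: R_A = 3397/240 kN, M_A = 1607/120 kN·m, R_B = 7643/240 kN, M_B = -2573/120 kN·m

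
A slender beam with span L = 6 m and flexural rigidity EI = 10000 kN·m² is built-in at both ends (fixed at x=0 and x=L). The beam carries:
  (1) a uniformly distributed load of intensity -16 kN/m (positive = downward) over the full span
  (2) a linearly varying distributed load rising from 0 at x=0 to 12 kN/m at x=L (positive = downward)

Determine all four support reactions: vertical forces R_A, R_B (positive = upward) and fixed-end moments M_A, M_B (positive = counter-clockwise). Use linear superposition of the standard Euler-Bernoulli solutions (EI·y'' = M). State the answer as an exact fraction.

Load 1 — uniform load w=-16 kN/m over full span:
  R_A = wL/2 = (-16)·6/2 = -48 kN
  M_A = wL²/12 = (-16)·6²/12 = -48 kN·m
  R_B = wL/2 = (-16)·6/2 = -48 kN
  M_B = -wL²/12 = -(-16)·6²/12 = 48 kN·m
Load 2 — triangular load w₀=12 kN/m (0→w₀ over full span):
  R_A = 3w₀L/20 = 3·12·6/20 = 54/5 kN
  M_A = w₀L²/30 = 12·6²/30 = 72/5 kN·m
  R_B = 7w₀L/20 = 7·12·6/20 = 126/5 kN
  M_B = -w₀L²/20 = -12·6²/20 = -108/5 kN·m
Superposition: R_A = -186/5 kN, M_A = -168/5 kN·m, R_B = -114/5 kN, M_B = 132/5 kN·m

R_A = -186/5 kN, M_A = -168/5 kN·m, R_B = -114/5 kN, M_B = 132/5 kN·m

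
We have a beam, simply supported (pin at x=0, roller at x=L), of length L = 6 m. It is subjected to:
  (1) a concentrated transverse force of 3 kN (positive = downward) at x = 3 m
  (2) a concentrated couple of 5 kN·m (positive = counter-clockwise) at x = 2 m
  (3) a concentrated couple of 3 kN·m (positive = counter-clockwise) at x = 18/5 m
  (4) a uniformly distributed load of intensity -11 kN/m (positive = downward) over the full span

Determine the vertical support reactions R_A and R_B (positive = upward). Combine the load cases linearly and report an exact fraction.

Load 1 — point force P=3 kN at a=3 m (b=L-a=3):
  R_A = Pb/L = 3·3/6 = 3/2 kN
  R_B = Pa/L = 3·3/6 = 3/2 kN
Load 2 — applied couple M₀=5 kN·m at a=2 m (b=L-a=4):
  R_A = M₀/L = 5/6 kN
  R_B = -M₀/L = -5/6 kN
Load 3 — applied couple M₀=3 kN·m at a=18/5 m (b=L-a=12/5):
  R_A = M₀/L = 3/6 = 1/2 kN
  R_B = -M₀/L = -3/6 = -1/2 kN
Load 4 — uniform load w=-11 kN/m over full span:
  R_A = wL/2 = (-11)·6/2 = -33 kN
  R_B = wL/2 = (-11)·6/2 = -33 kN
Superposition: R_A = -181/6 kN, R_B = -197/6 kN

R_A = -181/6 kN, R_B = -197/6 kN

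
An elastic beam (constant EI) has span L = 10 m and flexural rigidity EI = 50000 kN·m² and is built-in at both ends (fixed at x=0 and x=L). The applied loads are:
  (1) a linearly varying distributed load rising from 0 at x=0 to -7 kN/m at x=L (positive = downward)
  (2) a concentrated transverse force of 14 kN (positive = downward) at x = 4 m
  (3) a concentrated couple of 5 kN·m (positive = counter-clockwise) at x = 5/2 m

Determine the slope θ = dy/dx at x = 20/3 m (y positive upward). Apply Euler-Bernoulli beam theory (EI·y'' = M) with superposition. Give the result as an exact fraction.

Load 1 — triangular load w₀=-7 kN/m (0→w₀ over full span):
  θ_1 = -w₀(2x(L-x)(L-2x)(x+2L)+x²(L-x)²)/(120LEI) = -(-7)·(2·(20/3)·(10-(20/3))·(10-2·(20/3))·((20/3)+2·10)+(20/3)²·(10-(20/3))²)/(120·10·50000) = -49/121500 rad
Load 2 — point force P=14 kN at a=4 m (b=L-a=6):
  θ_2 = Pa²(L-x)(2bL-(3b+a)(L-x))/(2L³EI)  [x>a] = 14·4²·(10-(20/3))·(2·6·10-(3·6+4)·(10-(20/3)))/(2·10³·50000) = 49/140625 rad
Load 3 — applied couple M₀=5 kN·m at a=5/2 m (b=L-a=15/2):
  θ_3 = (R_Ax²/2 - M_Ax - M₀(x-a))/EI  [x>a] with R_A=9/16, M_A=-15/16 = ((9/16)·(20/3)²/2 - (-15/16)·(20/3) - 5·((20/3)-(5/2)))/50000 = -1/24000 rad
Superposition: θ = Σ θ_i = -23453/243000000 rad ≈ -0.000097 rad

θ(20/3) = -23453/243000000 rad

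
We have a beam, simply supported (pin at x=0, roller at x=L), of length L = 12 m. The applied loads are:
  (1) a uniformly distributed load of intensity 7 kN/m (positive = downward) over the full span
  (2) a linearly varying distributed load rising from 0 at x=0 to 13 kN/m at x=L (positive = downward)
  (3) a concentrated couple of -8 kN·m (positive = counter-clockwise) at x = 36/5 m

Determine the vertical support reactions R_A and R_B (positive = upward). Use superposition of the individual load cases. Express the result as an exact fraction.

Load 1 — uniform load w=7 kN/m over full span:
  R_A = wL/2 = 7·12/2 = 42 kN
  R_B = wL/2 = 7·12/2 = 42 kN
Load 2 — triangular load w₀=13 kN/m (0→w₀ over full span):
  R_A = w₀L/6 = 13·12/6 = 26 kN
  R_B = w₀L/3 = 13·12/3 = 52 kN
Load 3 — applied couple M₀=-8 kN·m at a=36/5 m (b=L-a=24/5):
  R_A = M₀/L = (-8)/12 = -2/3 kN
  R_B = -M₀/L = -(-8)/12 = 2/3 kN
Superposition: R_A = 202/3 kN, R_B = 284/3 kN

R_A = 202/3 kN, R_B = 284/3 kN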